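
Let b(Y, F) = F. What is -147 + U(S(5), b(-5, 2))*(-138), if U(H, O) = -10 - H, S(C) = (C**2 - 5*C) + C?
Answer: 1923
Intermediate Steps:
S(C) = C**2 - 4*C
-147 + U(S(5), b(-5, 2))*(-138) = -147 + (-10 - 5*(-4 + 5))*(-138) = -147 + (-10 - 5)*(-138) = -147 - 15*(-138) = -147 + 2070 = 1923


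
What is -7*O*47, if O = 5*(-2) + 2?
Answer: 2632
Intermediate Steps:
O = -8 (O = -10 + 2 = -8)
-7*O*47 = -7*(-8)*47 = 56*47 = 2632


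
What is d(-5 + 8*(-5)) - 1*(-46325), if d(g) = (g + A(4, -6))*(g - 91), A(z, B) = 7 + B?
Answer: 52309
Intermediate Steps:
d(g) = (1 + g)*(-91 + g) (d(g) = (g + (7 - 6))*(g - 91) = (g + 1)*(-91 + g) = (1 + g)*(-91 + g))
d(-5 + 8*(-5)) - 1*(-46325) = (-91 + (-5 + 8*(-5))² - 90*(-5 + 8*(-5))) - 1*(-46325) = (-91 + (-5 - 40)² - 90*(-5 - 40)) + 46325 = (-91 + (-45)² - 90*(-45)) + 46325 = (-91 + 2025 + 4050) + 46325 = 5984 + 46325 = 52309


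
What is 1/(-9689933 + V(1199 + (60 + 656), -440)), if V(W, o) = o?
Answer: -1/9690373 ≈ -1.0320e-7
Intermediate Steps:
1/(-9689933 + V(1199 + (60 + 656), -440)) = 1/(-9689933 - 440) = 1/(-9690373) = -1/9690373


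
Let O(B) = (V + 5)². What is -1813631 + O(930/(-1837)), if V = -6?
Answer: -1813630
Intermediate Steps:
O(B) = 1 (O(B) = (-6 + 5)² = (-1)² = 1)
-1813631 + O(930/(-1837)) = -1813631 + 1 = -1813630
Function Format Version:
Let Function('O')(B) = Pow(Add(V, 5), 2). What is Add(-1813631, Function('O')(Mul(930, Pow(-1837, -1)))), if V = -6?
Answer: -1813630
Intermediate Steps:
Function('O')(B) = 1 (Function('O')(B) = Pow(Add(-6, 5), 2) = Pow(-1, 2) = 1)
Add(-1813631, Function('O')(Mul(930, Pow(-1837, -1)))) = Add(-1813631, 1) = -1813630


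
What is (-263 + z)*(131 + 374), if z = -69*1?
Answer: -167660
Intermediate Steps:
z = -69
(-263 + z)*(131 + 374) = (-263 - 69)*(131 + 374) = -332*505 = -167660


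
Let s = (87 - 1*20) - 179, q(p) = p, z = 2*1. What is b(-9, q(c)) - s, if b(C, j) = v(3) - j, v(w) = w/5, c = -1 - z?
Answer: 578/5 ≈ 115.60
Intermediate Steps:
z = 2
c = -3 (c = -1 - 1*2 = -1 - 2 = -3)
v(w) = w/5 (v(w) = w*(⅕) = w/5)
b(C, j) = ⅗ - j (b(C, j) = (⅕)*3 - j = ⅗ - j)
s = -112 (s = (87 - 20) - 179 = 67 - 179 = -112)
b(-9, q(c)) - s = (⅗ - 1*(-3)) - 1*(-112) = (⅗ + 3) + 112 = 18/5 + 112 = 578/5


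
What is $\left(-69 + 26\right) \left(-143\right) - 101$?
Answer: $6048$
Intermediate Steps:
$\left(-69 + 26\right) \left(-143\right) - 101 = \left(-43\right) \left(-143\right) - 101 = 6149 - 101 = 6048$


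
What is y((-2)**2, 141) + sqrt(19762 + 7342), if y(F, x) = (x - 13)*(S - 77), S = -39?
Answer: -14848 + 44*sqrt(14) ≈ -14683.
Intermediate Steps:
y(F, x) = 1508 - 116*x (y(F, x) = (x - 13)*(-39 - 77) = (-13 + x)*(-116) = 1508 - 116*x)
y((-2)**2, 141) + sqrt(19762 + 7342) = (1508 - 116*141) + sqrt(19762 + 7342) = (1508 - 16356) + sqrt(27104) = -14848 + 44*sqrt(14)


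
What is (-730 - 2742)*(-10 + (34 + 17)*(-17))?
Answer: 3044944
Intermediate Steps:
(-730 - 2742)*(-10 + (34 + 17)*(-17)) = -3472*(-10 + 51*(-17)) = -3472*(-10 - 867) = -3472*(-877) = 3044944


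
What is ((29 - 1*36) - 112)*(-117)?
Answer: 13923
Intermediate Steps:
((29 - 1*36) - 112)*(-117) = ((29 - 36) - 112)*(-117) = (-7 - 112)*(-117) = -119*(-117) = 13923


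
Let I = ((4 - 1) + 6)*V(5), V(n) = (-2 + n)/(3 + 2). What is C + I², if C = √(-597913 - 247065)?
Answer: 729/25 + I*√844978 ≈ 29.16 + 919.23*I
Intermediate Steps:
V(n) = -⅖ + n/5 (V(n) = (-2 + n)/5 = (-2 + n)*(⅕) = -⅖ + n/5)
I = 27/5 (I = ((4 - 1) + 6)*(-⅖ + (⅕)*5) = (3 + 6)*(-⅖ + 1) = 9*(⅗) = 27/5 ≈ 5.4000)
C = I*√844978 (C = √(-844978) = I*√844978 ≈ 919.23*I)
C + I² = I*√844978 + (27/5)² = I*√844978 + 729/25 = 729/25 + I*√844978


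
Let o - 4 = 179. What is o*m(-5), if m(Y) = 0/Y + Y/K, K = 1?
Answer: -915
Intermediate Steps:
o = 183 (o = 4 + 179 = 183)
m(Y) = Y (m(Y) = 0/Y + Y/1 = 0 + Y*1 = 0 + Y = Y)
o*m(-5) = 183*(-5) = -915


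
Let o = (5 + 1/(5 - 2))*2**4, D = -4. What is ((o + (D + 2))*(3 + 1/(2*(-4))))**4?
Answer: 68320556640625/20736 ≈ 3.2948e+9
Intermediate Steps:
o = 256/3 (o = (5 + 1/3)*16 = (16/3)*16 = 256/3 ≈ 85.333)
((o + (D + 2))*(3 + 1/(2*(-4))))**4 = ((256/3 + (-4 + 2))*(3 + 1/(2*(-4))))**4 = ((256/3 - 2)*(3 + (1/2)*(-1/4)))**4 = (250*(3 - 1/8)/3)**4 = ((250/3)*(23/8))**4 = (2875/12)**4 = 68320556640625/20736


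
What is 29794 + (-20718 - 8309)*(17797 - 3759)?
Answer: -407451232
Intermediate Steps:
29794 + (-20718 - 8309)*(17797 - 3759) = 29794 - 29027*14038 = 29794 - 407481026 = -407451232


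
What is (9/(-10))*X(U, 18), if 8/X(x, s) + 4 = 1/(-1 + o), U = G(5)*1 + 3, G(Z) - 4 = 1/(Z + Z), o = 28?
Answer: 972/535 ≈ 1.8168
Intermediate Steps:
G(Z) = 4 + 1/(2*Z) (G(Z) = 4 + 1/(Z + Z) = 4 + 1/(2*Z))
U = 71/10 (U = (4 + (½)/5)*1 + 3 = (4 + (½)*(⅕))*1 + 3 = (4 + ⅒)*1 + 3 = (41/10)*1 + 3 = 41/10 + 3 = 71/10 ≈ 7.1000)
X(x, s) = -216/107 (X(x, s) = 8/(-4 + 1/(-1 + 28)) = 8/(-4 + 1/27) = 8/(-107/27) = 8*(-27/107) = -216/107)
(9/(-10))*X(U, 18) = (9/(-10))*(-216/107) = (9*(-⅒))*(-216/107) = -9/10*(-216/107) = 972/535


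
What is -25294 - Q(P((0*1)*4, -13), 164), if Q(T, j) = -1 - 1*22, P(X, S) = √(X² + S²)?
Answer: -25271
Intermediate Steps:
P(X, S) = √(S² + X²)
Q(T, j) = -23 (Q(T, j) = -1 - 22 = -23)
-25294 - Q(P((0*1)*4, -13), 164) = -25294 - 1*(-23) = -25294 + 23 = -25271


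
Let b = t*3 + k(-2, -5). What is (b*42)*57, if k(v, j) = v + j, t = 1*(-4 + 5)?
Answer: -9576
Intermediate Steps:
t = 1 (t = 1*1 = 1)
k(v, j) = j + v
b = -4 (b = 1*3 + (-5 - 2) = 3 - 7 = -4)
(b*42)*57 = -4*42*57 = -168*57 = -9576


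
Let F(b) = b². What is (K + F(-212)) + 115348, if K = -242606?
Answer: -82314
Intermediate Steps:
(K + F(-212)) + 115348 = (-242606 + (-212)²) + 115348 = (-242606 + 44944) + 115348 = -197662 + 115348 = -82314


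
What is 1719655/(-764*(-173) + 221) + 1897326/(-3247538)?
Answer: 2666726139136/214975649217 ≈ 12.405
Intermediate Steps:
1719655/(-764*(-173) + 221) + 1897326/(-3247538) = 1719655/(132172 + 221) + 1897326*(-1/3247538) = 1719655/132393 - 948663/1623769 = 2666726139136/214975649217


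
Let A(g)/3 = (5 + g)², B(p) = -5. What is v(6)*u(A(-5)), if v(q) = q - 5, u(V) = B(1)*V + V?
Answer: 0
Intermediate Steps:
A(g) = 3*(5 + g)²
u(V) = -4*V (u(V) = -5*V + V = -4*V)
v(q) = -5 + q
v(6)*u(A(-5)) = (-5 + 6)*(-12*(5 - 5)²) = 1*(-12*0²) = 1*(-12*0) = 1*(-4*0) = 1*0 = 0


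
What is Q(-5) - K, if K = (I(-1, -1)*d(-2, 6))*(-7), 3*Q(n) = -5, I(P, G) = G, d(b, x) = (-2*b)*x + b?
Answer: -467/3 ≈ -155.67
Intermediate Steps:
d(b, x) = b - 2*b*x (d(b, x) = -2*b*x + b = b - 2*b*x)
Q(n) = -5/3 (Q(n) = (1/3)*(-5) = -5/3)
K = 154 (K = -(-2)*(1 - 2*6)*(-7) = -(-2)*(1 - 12)*(-7) = -(-2)*(-11)*(-7) = -1*22*(-7) = -22*(-7) = 154)
Q(-5) - K = -5/3 - 1*154 = -5/3 - 154 = -467/3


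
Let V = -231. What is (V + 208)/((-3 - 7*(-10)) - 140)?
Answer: 23/73 ≈ 0.31507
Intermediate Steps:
(V + 208)/((-3 - 7*(-10)) - 140) = (-231 + 208)/((-3 - 7*(-10)) - 140) = -23/((-3 + 70) - 140) = -23/(67 - 140) = -23/(-73) = -23*(-1/73) = 23/73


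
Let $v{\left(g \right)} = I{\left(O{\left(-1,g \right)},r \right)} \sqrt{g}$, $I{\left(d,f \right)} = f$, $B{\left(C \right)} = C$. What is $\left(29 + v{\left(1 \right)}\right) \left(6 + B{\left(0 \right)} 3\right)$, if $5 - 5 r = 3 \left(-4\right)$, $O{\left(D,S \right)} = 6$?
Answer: $\frac{972}{5} \approx 194.4$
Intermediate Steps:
$r = \frac{17}{5}$ ($r = 1 - \frac{3 \left(-4\right)}{5} = 1 - - \frac{12}{5} = 1 + \frac{12}{5} = \frac{17}{5} \approx 3.4$)
$v{\left(g \right)} = \frac{17 \sqrt{g}}{5}$
$\left(29 + v{\left(1 \right)}\right) \left(6 + B{\left(0 \right)} 3\right) = \left(29 + \frac{17 \sqrt{1}}{5}\right) \left(6 + 0 \cdot 3\right) = \left(29 + \frac{17}{5} \cdot 1\right) \left(6 + 0\right) = \left(29 + \frac{17}{5}\right) 6 = \frac{162}{5} \cdot 6 = \frac{972}{5}$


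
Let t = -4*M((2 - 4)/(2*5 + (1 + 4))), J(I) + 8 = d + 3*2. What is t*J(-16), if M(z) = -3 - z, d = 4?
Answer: 344/15 ≈ 22.933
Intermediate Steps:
J(I) = 2 (J(I) = -8 + (4 + 3*2) = -8 + (4 + 6) = -8 + 10 = 2)
t = 172/15 (t = -4*(-3 - (2 - 4)/(2*5 + (1 + 4))) = -4*(-3 - (-2)/(10 + 5)) = -4*(-3 - (-2)/15) = -4*(-3 - 1*(-2/15)) = -4*(-3 + 2/15) = -4*(-43/15) = 172/15 ≈ 11.467)
t*J(-16) = (172/15)*2 = 344/15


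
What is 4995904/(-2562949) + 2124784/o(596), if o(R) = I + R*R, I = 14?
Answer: 1835509025048/455218186635 ≈ 4.0322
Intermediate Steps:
o(R) = 14 + R² (o(R) = 14 + R*R = 14 + R²)
4995904/(-2562949) + 2124784/o(596) = 4995904/(-2562949) + 2124784/(14 + 596²) = 4995904*(-1/2562949) + 2124784/(14 + 355216) = -4995904/2562949 + 2124784/355230 = -4995904/2562949 + 2124784*(1/355230) = -4995904/2562949 + 1062392/177615 = 1835509025048/455218186635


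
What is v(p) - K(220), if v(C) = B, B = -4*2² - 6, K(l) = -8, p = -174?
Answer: -14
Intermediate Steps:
B = -22 (B = -4*4 - 6 = -16 - 6 = -22)
v(C) = -22
v(p) - K(220) = -22 - 1*(-8) = -22 + 8 = -14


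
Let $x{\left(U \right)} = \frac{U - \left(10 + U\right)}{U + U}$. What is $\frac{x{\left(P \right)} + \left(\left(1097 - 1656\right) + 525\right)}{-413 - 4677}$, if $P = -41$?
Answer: $\frac{1389}{208690} \approx 0.0066558$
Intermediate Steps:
$x{\left(U \right)} = - \frac{5}{U}$ ($x{\left(U \right)} = - \frac{10}{2 U} = - 10 \frac{1}{2 U} = - \frac{5}{U}$)
$\frac{x{\left(P \right)} + \left(\left(1097 - 1656\right) + 525\right)}{-413 - 4677} = \frac{- \frac{5}{-41} + \left(\left(1097 - 1656\right) + 525\right)}{-413 - 4677} = \frac{\left(-5\right) \left(- \frac{1}{41}\right) + \left(-559 + 525\right)}{-5090} = \left(\frac{5}{41} - 34\right) \left(- \frac{1}{5090}\right) = \left(- \frac{1389}{41}\right) \left(- \frac{1}{5090}\right) = \frac{1389}{208690}$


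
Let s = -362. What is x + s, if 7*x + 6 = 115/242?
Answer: -87795/242 ≈ -362.79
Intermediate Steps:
x = -191/242 (x = -6/7 + (115/242)/7 = -6/7 + (115*(1/242))/7 = -6/7 + (⅐)*(115/242) = -6/7 + 115/1694 = -191/242 ≈ -0.78926)
x + s = -191/242 - 362 = -87795/242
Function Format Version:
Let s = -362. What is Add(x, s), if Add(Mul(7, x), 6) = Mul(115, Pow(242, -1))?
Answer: Rational(-87795, 242) ≈ -362.79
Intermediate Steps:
x = Rational(-191, 242) (x = Add(Rational(-6, 7), Mul(Rational(1, 7), Mul(115, Pow(242, -1)))) = Add(Rational(-6, 7), Mul(Rational(1, 7), Mul(115, Rational(1, 242)))) = Add(Rational(-6, 7), Mul(Rational(1, 7), Rational(115, 242))) = Add(Rational(-6, 7), Rational(115, 1694)) = Rational(-191, 242) ≈ -0.78926)
Add(x, s) = Add(Rational(-191, 242), -362) = Rational(-87795, 242)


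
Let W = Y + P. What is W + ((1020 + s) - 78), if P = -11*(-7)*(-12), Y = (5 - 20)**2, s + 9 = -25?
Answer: 209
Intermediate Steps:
s = -34 (s = -9 - 25 = -34)
Y = 225 (Y = (-15)**2 = 225)
P = -924 (P = 77*(-12) = -924)
W = -699 (W = 225 - 924 = -699)
W + ((1020 + s) - 78) = -699 + ((1020 - 34) - 78) = -699 + (986 - 78) = -699 + 908 = 209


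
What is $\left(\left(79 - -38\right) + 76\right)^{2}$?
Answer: $37249$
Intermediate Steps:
$\left(\left(79 - -38\right) + 76\right)^{2} = \left(\left(79 + 38\right) + 76\right)^{2} = \left(117 + 76\right)^{2} = 193^{2} = 37249$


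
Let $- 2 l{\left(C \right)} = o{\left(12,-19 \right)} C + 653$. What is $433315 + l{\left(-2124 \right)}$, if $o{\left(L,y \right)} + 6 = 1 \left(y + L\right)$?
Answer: $\frac{838365}{2} \approx 4.1918 \cdot 10^{5}$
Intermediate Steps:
$o{\left(L,y \right)} = -6 + L + y$ ($o{\left(L,y \right)} = -6 + 1 \left(y + L\right) = -6 + 1 \left(L + y\right) = -6 + \left(L + y\right) = -6 + L + y$)
$l{\left(C \right)} = - \frac{653}{2} + \frac{13 C}{2}$ ($l{\left(C \right)} = - \frac{\left(-6 + 12 - 19\right) C + 653}{2} = - \frac{- 13 C + 653}{2} = - \frac{653 - 13 C}{2} = - \frac{653}{2} + \frac{13 C}{2}$)
$433315 + l{\left(-2124 \right)} = 433315 + \left(- \frac{653}{2} + \frac{13}{2} \left(-2124\right)\right) = 433315 - \frac{28265}{2} = \frac{838365}{2}$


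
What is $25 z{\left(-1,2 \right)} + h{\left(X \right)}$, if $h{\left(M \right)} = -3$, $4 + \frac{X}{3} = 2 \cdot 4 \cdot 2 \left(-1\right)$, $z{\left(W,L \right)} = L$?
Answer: $47$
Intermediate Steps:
$X = -60$ ($X = -12 + 3 \cdot 2 \cdot 4 \cdot 2 \left(-1\right) = -12 + 3 \cdot 2 \cdot 8 \left(-1\right) = -12 + 3 \cdot 16 \left(-1\right) = -12 + 3 \left(-16\right) = -12 - 48 = -60$)
$25 z{\left(-1,2 \right)} + h{\left(X \right)} = 25 \cdot 2 - 3 = 50 - 3 = 47$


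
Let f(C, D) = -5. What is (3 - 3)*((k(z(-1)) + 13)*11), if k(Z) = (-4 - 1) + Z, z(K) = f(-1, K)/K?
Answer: 0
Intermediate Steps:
z(K) = -5/K
k(Z) = -5 + Z
(3 - 3)*((k(z(-1)) + 13)*11) = (3 - 3)*(((-5 - 5/(-1)) + 13)*11) = 0*(((-5 - 5*(-1)) + 13)*11) = 0*(((-5 + 5) + 13)*11) = 0*((0 + 13)*11) = 0*(13*11) = 0*143 = 0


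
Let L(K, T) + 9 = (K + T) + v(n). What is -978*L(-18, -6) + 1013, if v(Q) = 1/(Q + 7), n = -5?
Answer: 32798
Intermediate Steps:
v(Q) = 1/(7 + Q)
L(K, T) = -17/2 + K + T (L(K, T) = -9 + ((K + T) + 1/(7 - 5)) = -9 + ((K + T) + 1/2) = -9 + (1/2 + K + T) = -17/2 + K + T)
-978*L(-18, -6) + 1013 = -978*(-17/2 - 18 - 6) + 1013 = -978*(-65/2) + 1013 = 31785 + 1013 = 32798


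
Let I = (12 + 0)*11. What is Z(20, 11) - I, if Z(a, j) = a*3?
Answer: -72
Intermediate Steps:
I = 132 (I = 12*11 = 132)
Z(a, j) = 3*a
Z(20, 11) - I = 3*20 - 1*132 = 60 - 132 = -72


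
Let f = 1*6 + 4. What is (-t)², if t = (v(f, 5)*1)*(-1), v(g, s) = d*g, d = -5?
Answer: 2500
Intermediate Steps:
f = 10 (f = 6 + 4 = 10)
v(g, s) = -5*g
t = 50 (t = (-5*10*1)*(-1) = -50*1*(-1) = -50*(-1) = 50)
(-t)² = (-1*50)² = (-50)² = 2500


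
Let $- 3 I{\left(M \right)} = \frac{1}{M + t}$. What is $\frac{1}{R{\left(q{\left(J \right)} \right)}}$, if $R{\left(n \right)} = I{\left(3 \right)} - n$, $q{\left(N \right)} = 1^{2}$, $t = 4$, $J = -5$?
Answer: $- \frac{21}{22} \approx -0.95455$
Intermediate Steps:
$I{\left(M \right)} = - \frac{1}{3 \left(4 + M\right)}$ ($I{\left(M \right)} = - \frac{1}{3 \left(M + 4\right)} = - \frac{1}{3 \left(4 + M\right)}$)
$q{\left(N \right)} = 1$
$R{\left(n \right)} = - \frac{1}{21} - n$ ($R{\left(n \right)} = - \frac{1}{12 + 3 \cdot 3} - n = - \frac{1}{12 + 9} - n = - \frac{1}{21} - n$)
$\frac{1}{R{\left(q{\left(J \right)} \right)}} = \frac{1}{- \frac{1}{21} - 1} = \frac{1}{- \frac{22}{21}} = - \frac{21}{22}$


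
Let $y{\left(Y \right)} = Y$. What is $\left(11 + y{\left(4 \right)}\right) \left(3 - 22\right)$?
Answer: $-285$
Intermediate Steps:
$\left(11 + y{\left(4 \right)}\right) \left(3 - 22\right) = \left(11 + 4\right) \left(3 - 22\right) = 15 \left(3 - 22\right) = 15 \left(-19\right) = -285$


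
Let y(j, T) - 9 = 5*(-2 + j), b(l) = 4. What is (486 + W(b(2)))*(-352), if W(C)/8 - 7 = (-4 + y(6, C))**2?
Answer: -1950784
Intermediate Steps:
y(j, T) = -1 + 5*j (y(j, T) = 9 + 5*(-2 + j) = 9 + (-10 + 5*j) = -1 + 5*j)
W(C) = 5056 (W(C) = 56 + 8*(-4 + (-1 + 5*6))**2 = 56 + 8*(-4 + (-1 + 30))**2 = 56 + 8*(-4 + 29)**2 = 56 + 8*25**2 = 56 + 8*625 = 56 + 5000 = 5056)
(486 + W(b(2)))*(-352) = (486 + 5056)*(-352) = 5542*(-352) = -1950784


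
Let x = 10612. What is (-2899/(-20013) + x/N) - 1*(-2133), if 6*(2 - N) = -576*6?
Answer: 12443780470/5783757 ≈ 2151.5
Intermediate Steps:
N = 578 (N = 2 - (-96)*6 = 2 - ⅙*(-3456) = 2 + 576 = 578)
(-2899/(-20013) + x/N) - 1*(-2133) = (-2899/(-20013) + 10612/578) - 1*(-2133) = (-2899*(-1/20013) + 10612*(1/578)) + 2133 = (2899/20013 + 5306/289) + 2133 = 107026789/5783757 + 2133 = 12443780470/5783757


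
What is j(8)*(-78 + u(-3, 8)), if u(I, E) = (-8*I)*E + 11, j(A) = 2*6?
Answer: 1500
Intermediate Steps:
j(A) = 12
u(I, E) = 11 - 8*E*I (u(I, E) = -8*E*I + 11 = 11 - 8*E*I)
j(8)*(-78 + u(-3, 8)) = 12*(-78 + (11 - 8*8*(-3))) = 12*(-78 + (11 + 192)) = 12*(-78 + 203) = 12*125 = 1500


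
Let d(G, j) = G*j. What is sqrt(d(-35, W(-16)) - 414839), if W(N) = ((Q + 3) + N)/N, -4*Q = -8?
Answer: I*sqrt(6637809)/4 ≈ 644.1*I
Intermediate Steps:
Q = 2 (Q = -1/4*(-8) = 2)
W(N) = (5 + N)/N (W(N) = ((2 + 3) + N)/N = (5 + N)/N)
sqrt(d(-35, W(-16)) - 414839) = sqrt(-35*(5 - 16)/(-16) - 414839) = sqrt(-(-35)*(-11)/16 - 414839) = sqrt(-35*11/16 - 414839) = sqrt(-385/16 - 414839) = sqrt(-6637809/16) = I*sqrt(6637809)/4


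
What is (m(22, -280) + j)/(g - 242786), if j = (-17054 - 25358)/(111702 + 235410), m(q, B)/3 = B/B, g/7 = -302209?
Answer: -249731/204644131722 ≈ -1.2203e-6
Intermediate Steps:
g = -2115463 (g = 7*(-302209) = -2115463)
m(q, B) = 3 (m(q, B) = 3*(B/B) = 3*1 = 3)
j = -10603/86778 (j = -42412/347112 = -42412*1/347112 = -10603/86778 ≈ -0.12219)
(m(22, -280) + j)/(g - 242786) = (3 - 10603/86778)/(-2115463 - 242786) = (249731/86778)/(-2358249) = (249731/86778)*(-1/2358249) = -249731/204644131722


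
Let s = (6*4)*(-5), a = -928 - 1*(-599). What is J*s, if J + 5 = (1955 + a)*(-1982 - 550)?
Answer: 494044440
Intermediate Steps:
a = -329 (a = -928 + 599 = -329)
J = -4117037 (J = -5 + (1955 - 329)*(-1982 - 550) = -5 + 1626*(-2532) = -5 - 4117032 = -4117037)
s = -120 (s = 24*(-5) = -120)
J*s = -4117037*(-120) = 494044440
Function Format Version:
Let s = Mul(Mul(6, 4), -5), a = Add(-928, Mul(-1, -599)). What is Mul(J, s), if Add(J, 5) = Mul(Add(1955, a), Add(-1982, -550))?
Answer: 494044440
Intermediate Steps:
a = -329 (a = Add(-928, 599) = -329)
J = -4117037 (J = Add(-5, Mul(Add(1955, -329), Add(-1982, -550))) = Add(-5, Mul(1626, -2532)) = Add(-5, -4117032) = -4117037)
s = -120 (s = Mul(24, -5) = -120)
Mul(J, s) = Mul(-4117037, -120) = 494044440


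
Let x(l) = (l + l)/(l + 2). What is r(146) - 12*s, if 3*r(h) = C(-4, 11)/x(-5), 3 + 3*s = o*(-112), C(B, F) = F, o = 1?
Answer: 4611/10 ≈ 461.10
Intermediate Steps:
x(l) = 2*l/(2 + l) (x(l) = (2*l)/(2 + l) = 2*l/(2 + l))
s = -115/3 (s = -1 + (1*(-112))/3 = -1 + (⅓)*(-112) = -1 - 112/3 = -115/3 ≈ -38.333)
r(h) = 11/10 (r(h) = (11/((2*(-5)/(2 - 5))))/3 = (11/((2*(-5)/(-3))))/3 = (11/((2*(-5)*(-⅓))))/3 = (11/(10/3))/3 = (11*(3/10))/3 = (⅓)*(33/10) = 11/10)
r(146) - 12*s = 11/10 - 12*(-115/3) = 11/10 + 460 = 4611/10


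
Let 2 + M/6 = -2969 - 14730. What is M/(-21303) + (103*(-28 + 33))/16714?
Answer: 595366043/118686114 ≈ 5.0163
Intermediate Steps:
M = -106206 (M = -12 + 6*(-2969 - 14730) = -12 + 6*(-17699) = -12 - 106194 = -106206)
M/(-21303) + (103*(-28 + 33))/16714 = -106206/(-21303) + (103*(-28 + 33))/16714 = -106206*(-1/21303) + (103*5)*(1/16714) = 35402/7101 + 515*(1/16714) = 35402/7101 + 515/16714 = 595366043/118686114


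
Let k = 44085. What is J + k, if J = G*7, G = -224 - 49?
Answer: 42174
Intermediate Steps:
G = -273
J = -1911 (J = -273*7 = -1911)
J + k = -1911 + 44085 = 42174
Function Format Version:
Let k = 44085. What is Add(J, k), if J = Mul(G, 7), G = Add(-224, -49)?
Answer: 42174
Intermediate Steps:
G = -273
J = -1911 (J = Mul(-273, 7) = -1911)
Add(J, k) = Add(-1911, 44085) = 42174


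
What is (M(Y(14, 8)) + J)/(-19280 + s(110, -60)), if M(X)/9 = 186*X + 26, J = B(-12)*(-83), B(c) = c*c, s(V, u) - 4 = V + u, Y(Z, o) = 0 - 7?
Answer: 11718/9613 ≈ 1.2190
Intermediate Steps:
Y(Z, o) = -7
s(V, u) = 4 + V + u (s(V, u) = 4 + (V + u) = 4 + V + u)
B(c) = c²
J = -11952 (J = (-12)²*(-83) = 144*(-83) = -11952)
M(X) = 234 + 1674*X (M(X) = 9*(186*X + 26) = 9*(26 + 186*X) = 234 + 1674*X)
(M(Y(14, 8)) + J)/(-19280 + s(110, -60)) = ((234 + 1674*(-7)) - 11952)/(-19280 + (4 + 110 - 60)) = ((234 - 11718) - 11952)/(-19280 + 54) = (-11484 - 11952)/(-19226) = -23436*(-1/19226) = 11718/9613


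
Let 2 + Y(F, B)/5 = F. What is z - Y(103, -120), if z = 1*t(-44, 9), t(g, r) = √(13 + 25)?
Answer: -505 + √38 ≈ -498.84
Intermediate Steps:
Y(F, B) = -10 + 5*F
t(g, r) = √38
z = √38 (z = 1*√38 = √38 ≈ 6.1644)
z - Y(103, -120) = √38 - (-10 + 5*103) = √38 - (-10 + 515) = √38 - 1*505 = √38 - 505 = -505 + √38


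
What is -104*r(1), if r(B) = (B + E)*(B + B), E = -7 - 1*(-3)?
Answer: 624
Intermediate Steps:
E = -4 (E = -7 + 3 = -4)
r(B) = 2*B*(-4 + B) (r(B) = (B - 4)*(B + B) = (-4 + B)*(2*B) = 2*B*(-4 + B))
-104*r(1) = -208*(-4 + 1) = -208*(-3) = -104*(-6) = 624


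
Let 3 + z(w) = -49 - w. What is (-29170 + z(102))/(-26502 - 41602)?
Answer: 7331/17026 ≈ 0.43058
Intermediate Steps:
z(w) = -52 - w (z(w) = -3 + (-49 - w) = -52 - w)
(-29170 + z(102))/(-26502 - 41602) = (-29170 + (-52 - 1*102))/(-26502 - 41602) = (-29170 + (-52 - 102))/(-68104) = (-29170 - 154)*(-1/68104) = -29324*(-1/68104) = 7331/17026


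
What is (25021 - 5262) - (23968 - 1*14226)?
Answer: 10017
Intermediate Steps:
(25021 - 5262) - (23968 - 1*14226) = 19759 - (23968 - 14226) = 19759 - 1*9742 = 19759 - 9742 = 10017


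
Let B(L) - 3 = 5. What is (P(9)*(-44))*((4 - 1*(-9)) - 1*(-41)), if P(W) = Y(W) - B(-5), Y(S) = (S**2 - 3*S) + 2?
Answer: -114048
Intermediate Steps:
Y(S) = 2 + S**2 - 3*S
B(L) = 8 (B(L) = 3 + 5 = 8)
P(W) = -6 + W**2 - 3*W (P(W) = (2 + W**2 - 3*W) - 1*8 = (2 + W**2 - 3*W) - 8 = -6 + W**2 - 3*W)
(P(9)*(-44))*((4 - 1*(-9)) - 1*(-41)) = ((-6 + 9**2 - 3*9)*(-44))*((4 - 1*(-9)) - 1*(-41)) = ((-6 + 81 - 27)*(-44))*((4 + 9) + 41) = (48*(-44))*(13 + 41) = -2112*54 = -114048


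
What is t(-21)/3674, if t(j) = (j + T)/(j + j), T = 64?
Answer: -43/154308 ≈ -0.00027866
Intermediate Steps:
t(j) = (64 + j)/(2*j) (t(j) = (j + 64)/(j + j) = (64 + j)/((2*j)) = (64 + j)*(1/(2*j)) = (64 + j)/(2*j))
t(-21)/3674 = ((1/2)*(64 - 21)/(-21))/3674 = ((1/2)*(-1/21)*43)*(1/3674) = -43/42*1/3674 = -43/154308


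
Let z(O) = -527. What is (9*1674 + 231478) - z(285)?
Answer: 247071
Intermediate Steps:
(9*1674 + 231478) - z(285) = (9*1674 + 231478) - 1*(-527) = (15066 + 231478) + 527 = 246544 + 527 = 247071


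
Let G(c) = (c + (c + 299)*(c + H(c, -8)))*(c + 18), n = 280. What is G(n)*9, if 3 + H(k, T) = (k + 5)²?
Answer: 126563413716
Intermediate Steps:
H(k, T) = -3 + (5 + k)² (H(k, T) = -3 + (k + 5)² = -3 + (5 + k)²)
G(c) = (18 + c)*(c + (299 + c)*(-3 + c + (5 + c)²)) (G(c) = (c + (c + 299)*(c + (-3 + (5 + c)²)))*(c + 18) = (c + (299 + c)*(-3 + c + (5 + c)²))*(18 + c) = (18 + c)*(c + (299 + c)*(-3 + c + (5 + c)²)))
G(n)*9 = (118404 + 280⁴ + 328*280³ + 8892*280² + 66194*280)*9 = (118404 + 6146560000 + 328*21952000 + 8892*78400 + 18534320)*9 = (118404 + 6146560000 + 7200256000 + 697132800 + 18534320)*9 = 14062601524*9 = 126563413716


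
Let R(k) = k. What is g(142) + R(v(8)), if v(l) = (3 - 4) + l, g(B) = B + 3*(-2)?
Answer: 143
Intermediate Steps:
g(B) = -6 + B (g(B) = B - 6 = -6 + B)
v(l) = -1 + l
g(142) + R(v(8)) = (-6 + 142) + (-1 + 8) = 136 + 7 = 143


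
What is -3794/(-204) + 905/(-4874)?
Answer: 2288417/124287 ≈ 18.412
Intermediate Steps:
-3794/(-204) + 905/(-4874) = -3794*(-1/204) + 905*(-1/4874) = 1897/102 - 905/4874 = 2288417/124287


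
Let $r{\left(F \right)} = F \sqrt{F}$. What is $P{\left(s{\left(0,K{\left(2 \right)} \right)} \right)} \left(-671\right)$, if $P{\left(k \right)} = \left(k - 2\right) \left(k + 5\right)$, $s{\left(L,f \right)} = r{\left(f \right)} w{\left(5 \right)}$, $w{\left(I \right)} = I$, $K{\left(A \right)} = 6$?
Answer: $-3616690 - 60390 \sqrt{6} \approx -3.7646 \cdot 10^{6}$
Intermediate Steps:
$r{\left(F \right)} = F^{\frac{3}{2}}$
$s{\left(L,f \right)} = 5 f^{\frac{3}{2}}$ ($s{\left(L,f \right)} = f^{\frac{3}{2}} \cdot 5 = 5 f^{\frac{3}{2}}$)
$P{\left(k \right)} = \left(-2 + k\right) \left(5 + k\right)$
$P{\left(s{\left(0,K{\left(2 \right)} \right)} \right)} \left(-671\right) = \left(-10 + \left(5 \cdot 6^{\frac{3}{2}}\right)^{2} + 3 \cdot 5 \cdot 6^{\frac{3}{2}}\right) \left(-671\right) = \left(-10 + \left(5 \cdot 6 \sqrt{6}\right)^{2} + 3 \cdot 5 \cdot 6 \sqrt{6}\right) \left(-671\right) = \left(-10 + \left(30 \sqrt{6}\right)^{2} + 3 \cdot 30 \sqrt{6}\right) \left(-671\right) = \left(-10 + 5400 + 90 \sqrt{6}\right) \left(-671\right) = \left(5390 + 90 \sqrt{6}\right) \left(-671\right) = -3616690 - 60390 \sqrt{6}$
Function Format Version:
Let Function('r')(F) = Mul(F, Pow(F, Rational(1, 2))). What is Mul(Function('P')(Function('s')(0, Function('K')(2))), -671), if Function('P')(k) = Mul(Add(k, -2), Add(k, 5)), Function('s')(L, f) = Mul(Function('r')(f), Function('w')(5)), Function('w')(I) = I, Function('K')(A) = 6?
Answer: Add(-3616690, Mul(-60390, Pow(6, Rational(1, 2)))) ≈ -3.7646e+6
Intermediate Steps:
Function('r')(F) = Pow(F, Rational(3, 2))
Function('s')(L, f) = Mul(5, Pow(f, Rational(3, 2))) (Function('s')(L, f) = Mul(Pow(f, Rational(3, 2)), 5) = Mul(5, Pow(f, Rational(3, 2))))
Function('P')(k) = Mul(Add(-2, k), Add(5, k))
Mul(Function('P')(Function('s')(0, Function('K')(2))), -671) = Mul(Add(-10, Pow(Mul(5, Pow(6, Rational(3, 2))), 2), Mul(3, Mul(5, Pow(6, Rational(3, 2))))), -671) = Mul(Add(-10, Pow(Mul(5, Mul(6, Pow(6, Rational(1, 2)))), 2), Mul(3, Mul(5, Mul(6, Pow(6, Rational(1, 2)))))), -671) = Mul(Add(-10, Pow(Mul(30, Pow(6, Rational(1, 2))), 2), Mul(3, Mul(30, Pow(6, Rational(1, 2))))), -671) = Mul(Add(-10, 5400, Mul(90, Pow(6, Rational(1, 2)))), -671) = Mul(Add(5390, Mul(90, Pow(6, Rational(1, 2)))), -671) = Add(-3616690, Mul(-60390, Pow(6, Rational(1, 2))))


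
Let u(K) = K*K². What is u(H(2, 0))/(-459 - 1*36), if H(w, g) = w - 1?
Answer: -1/495 ≈ -0.0020202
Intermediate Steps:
H(w, g) = -1 + w
u(K) = K³
u(H(2, 0))/(-459 - 1*36) = (-1 + 2)³/(-459 - 1*36) = 1³/(-459 - 36) = 1/(-495) = 1*(-1/495) = -1/495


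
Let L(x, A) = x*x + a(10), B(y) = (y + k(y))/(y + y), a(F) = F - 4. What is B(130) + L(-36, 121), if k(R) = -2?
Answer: 84662/65 ≈ 1302.5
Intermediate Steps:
a(F) = -4 + F
B(y) = (-2 + y)/(2*y) (B(y) = (y - 2)/(y + y) = (-2 + y)/((2*y)) = (-2 + y)*(1/(2*y)) = (-2 + y)/(2*y))
L(x, A) = 6 + x**2 (L(x, A) = x*x + (-4 + 10) = x**2 + 6 = 6 + x**2)
B(130) + L(-36, 121) = (1/2)*(-2 + 130)/130 + (6 + (-36)**2) = (1/2)*(1/130)*128 + (6 + 1296) = 32/65 + 1302 = 84662/65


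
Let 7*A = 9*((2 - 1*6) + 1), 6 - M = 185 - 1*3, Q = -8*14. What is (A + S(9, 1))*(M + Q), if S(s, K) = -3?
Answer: 13824/7 ≈ 1974.9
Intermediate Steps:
Q = -112
M = -176 (M = 6 - (185 - 1*3) = 6 - (185 - 3) = 6 - 1*182 = 6 - 182 = -176)
A = -27/7 (A = (9*((2 - 1*6) + 1))/7 = (9*((2 - 6) + 1))/7 = (9*(-4 + 1))/7 = (9*(-3))/7 = (⅐)*(-27) = -27/7 ≈ -3.8571)
(A + S(9, 1))*(M + Q) = (-27/7 - 3)*(-176 - 112) = -48/7*(-288) = 13824/7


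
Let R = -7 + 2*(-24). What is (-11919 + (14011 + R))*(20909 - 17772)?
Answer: 6390069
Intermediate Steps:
R = -55 (R = -7 - 48 = -55)
(-11919 + (14011 + R))*(20909 - 17772) = (-11919 + (14011 - 55))*(20909 - 17772) = (-11919 + 13956)*3137 = 2037*3137 = 6390069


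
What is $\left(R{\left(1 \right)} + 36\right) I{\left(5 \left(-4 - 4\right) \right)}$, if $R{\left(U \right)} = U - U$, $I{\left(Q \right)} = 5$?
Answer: $180$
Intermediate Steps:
$R{\left(U \right)} = 0$
$\left(R{\left(1 \right)} + 36\right) I{\left(5 \left(-4 - 4\right) \right)} = \left(0 + 36\right) 5 = 36 \cdot 5 = 180$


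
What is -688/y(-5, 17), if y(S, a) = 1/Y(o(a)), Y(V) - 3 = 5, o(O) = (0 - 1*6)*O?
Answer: -5504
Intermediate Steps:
o(O) = -6*O (o(O) = (0 - 6)*O = -6*O)
Y(V) = 8 (Y(V) = 3 + 5 = 8)
y(S, a) = 1/8
-688/y(-5, 17) = -688/1/8 = -688*8 = -5504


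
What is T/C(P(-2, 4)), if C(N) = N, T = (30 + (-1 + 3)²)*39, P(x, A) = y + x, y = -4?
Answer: -221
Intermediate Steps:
P(x, A) = -4 + x
T = 1326 (T = (30 + 2²)*39 = (30 + 4)*39 = 34*39 = 1326)
T/C(P(-2, 4)) = 1326/(-4 - 2) = 1326/(-6) = 1326*(-⅙) = -221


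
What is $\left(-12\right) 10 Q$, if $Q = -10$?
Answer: $1200$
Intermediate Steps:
$\left(-12\right) 10 Q = \left(-12\right) 10 \left(-10\right) = \left(-120\right) \left(-10\right) = 1200$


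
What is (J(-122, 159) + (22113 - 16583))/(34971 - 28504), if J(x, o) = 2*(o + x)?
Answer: 5604/6467 ≈ 0.86655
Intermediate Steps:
J(x, o) = 2*o + 2*x
(J(-122, 159) + (22113 - 16583))/(34971 - 28504) = ((2*159 + 2*(-122)) + (22113 - 16583))/(34971 - 28504) = ((318 - 244) + 5530)/6467 = (74 + 5530)*(1/6467) = 5604*(1/6467) = 5604/6467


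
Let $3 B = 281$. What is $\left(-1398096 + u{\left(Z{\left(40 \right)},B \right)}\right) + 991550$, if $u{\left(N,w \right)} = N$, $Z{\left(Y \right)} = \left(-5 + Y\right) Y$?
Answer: $-405146$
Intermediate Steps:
$B = \frac{281}{3}$ ($B = \frac{1}{3} \cdot 281 = \frac{281}{3} \approx 93.667$)
$Z{\left(Y \right)} = Y \left(-5 + Y\right)$
$\left(-1398096 + u{\left(Z{\left(40 \right)},B \right)}\right) + 991550 = \left(-1398096 + 40 \left(-5 + 40\right)\right) + 991550 = \left(-1398096 + 40 \cdot 35\right) + 991550 = \left(-1398096 + 1400\right) + 991550 = -1396696 + 991550 = -405146$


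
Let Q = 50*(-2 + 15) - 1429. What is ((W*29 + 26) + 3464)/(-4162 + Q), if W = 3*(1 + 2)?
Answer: -3751/4941 ≈ -0.75916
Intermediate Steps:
W = 9 (W = 3*3 = 9)
Q = -779 (Q = 50*13 - 1429 = 650 - 1429 = -779)
((W*29 + 26) + 3464)/(-4162 + Q) = ((9*29 + 26) + 3464)/(-4162 - 779) = ((261 + 26) + 3464)/(-4941) = (287 + 3464)*(-1/4941) = 3751*(-1/4941) = -3751/4941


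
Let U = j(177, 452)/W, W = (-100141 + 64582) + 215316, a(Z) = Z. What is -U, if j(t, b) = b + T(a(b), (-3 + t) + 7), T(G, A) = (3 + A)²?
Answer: -3812/19973 ≈ -0.19086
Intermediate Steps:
W = 179757 (W = -35559 + 215316 = 179757)
j(t, b) = b + (7 + t)² (j(t, b) = b + (3 + ((-3 + t) + 7))² = b + (3 + (4 + t))² = b + (7 + t)²)
U = 3812/19973 (U = (452 + (7 + 177)²)/179757 = (452 + 184²)*(1/179757) = (452 + 33856)*(1/179757) = 34308*(1/179757) = 3812/19973 ≈ 0.19086)
-U = -1*3812/19973 = -3812/19973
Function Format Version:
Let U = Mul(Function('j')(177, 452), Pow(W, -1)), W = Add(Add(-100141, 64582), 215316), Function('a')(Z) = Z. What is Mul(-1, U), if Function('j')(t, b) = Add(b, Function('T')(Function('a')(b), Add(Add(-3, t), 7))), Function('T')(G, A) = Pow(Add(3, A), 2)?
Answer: Rational(-3812, 19973) ≈ -0.19086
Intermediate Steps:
W = 179757 (W = Add(-35559, 215316) = 179757)
Function('j')(t, b) = Add(b, Pow(Add(7, t), 2)) (Function('j')(t, b) = Add(b, Pow(Add(3, Add(Add(-3, t), 7)), 2)) = Add(b, Pow(Add(3, Add(4, t)), 2)) = Add(b, Pow(Add(7, t), 2)))
U = Rational(3812, 19973) (U = Mul(Add(452, Pow(Add(7, 177), 2)), Pow(179757, -1)) = Mul(Add(452, Pow(184, 2)), Rational(1, 179757)) = Mul(Add(452, 33856), Rational(1, 179757)) = Mul(34308, Rational(1, 179757)) = Rational(3812, 19973) ≈ 0.19086)
Mul(-1, U) = Mul(-1, Rational(3812, 19973)) = Rational(-3812, 19973)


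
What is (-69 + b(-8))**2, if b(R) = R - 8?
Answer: 7225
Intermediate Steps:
b(R) = -8 + R
(-69 + b(-8))**2 = (-69 + (-8 - 8))**2 = (-69 - 16)**2 = (-85)**2 = 7225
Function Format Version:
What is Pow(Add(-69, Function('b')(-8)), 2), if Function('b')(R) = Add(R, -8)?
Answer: 7225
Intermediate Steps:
Function('b')(R) = Add(-8, R)
Pow(Add(-69, Function('b')(-8)), 2) = Pow(Add(-69, Add(-8, -8)), 2) = Pow(Add(-69, -16), 2) = Pow(-85, 2) = 7225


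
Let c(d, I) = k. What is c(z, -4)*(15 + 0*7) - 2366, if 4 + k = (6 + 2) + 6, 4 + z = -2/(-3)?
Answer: -2216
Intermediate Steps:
z = -10/3 (z = -4 - 2/(-3) = -4 - 2*(-1/3) = -4 + 2/3 = -10/3 ≈ -3.3333)
k = 10 (k = -4 + ((6 + 2) + 6) = -4 + (8 + 6) = -4 + 14 = 10)
c(d, I) = 10
c(z, -4)*(15 + 0*7) - 2366 = 10*(15 + 0*7) - 2366 = 10*(15 + 0) - 2366 = 10*15 - 2366 = 150 - 2366 = -2216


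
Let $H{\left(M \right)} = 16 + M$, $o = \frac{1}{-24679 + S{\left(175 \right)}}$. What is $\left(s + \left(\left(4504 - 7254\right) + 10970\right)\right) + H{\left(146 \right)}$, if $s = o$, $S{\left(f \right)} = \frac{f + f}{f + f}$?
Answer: $\frac{206850995}{24678} \approx 8382.0$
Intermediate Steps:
$S{\left(f \right)} = 1$ ($S{\left(f \right)} = \frac{2 f}{2 f} = 2 f \frac{1}{2 f} = 1$)
$o = - \frac{1}{24678}$ ($o = \frac{1}{-24679 + 1} = \frac{1}{-24678} = - \frac{1}{24678} \approx -4.0522 \cdot 10^{-5}$)
$s = - \frac{1}{24678} \approx -4.0522 \cdot 10^{-5}$
$\left(s + \left(\left(4504 - 7254\right) + 10970\right)\right) + H{\left(146 \right)} = \left(- \frac{1}{24678} + \left(\left(4504 - 7254\right) + 10970\right)\right) + \left(16 + 146\right) = \left(- \frac{1}{24678} + \left(-2750 + 10970\right)\right) + 162 = \left(- \frac{1}{24678} + 8220\right) + 162 = \frac{202853159}{24678} + 162 = \frac{206850995}{24678}$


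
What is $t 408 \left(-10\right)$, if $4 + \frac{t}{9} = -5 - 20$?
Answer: $1064880$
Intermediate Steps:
$t = -261$ ($t = -36 + 9 \left(-5 - 20\right) = -36 + 9 \left(-25\right) = -36 - 225 = -261$)
$t 408 \left(-10\right) = - 261 \cdot 408 \left(-10\right) = \left(-261\right) \left(-4080\right) = 1064880$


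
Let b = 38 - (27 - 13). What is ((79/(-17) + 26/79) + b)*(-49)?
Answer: -1295217/1343 ≈ -964.42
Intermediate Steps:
b = 24 (b = 38 - 1*14 = 38 - 14 = 24)
((79/(-17) + 26/79) + b)*(-49) = ((79/(-17) + 26/79) + 24)*(-49) = ((79*(-1/17) + 26*(1/79)) + 24)*(-49) = ((-79/17 + 26/79) + 24)*(-49) = (-5799/1343 + 24)*(-49) = (26433/1343)*(-49) = -1295217/1343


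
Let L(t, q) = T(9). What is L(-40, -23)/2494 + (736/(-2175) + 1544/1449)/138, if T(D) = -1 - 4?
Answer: 20350591/6233815350 ≈ 0.0032645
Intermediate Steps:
T(D) = -5
L(t, q) = -5
L(-40, -23)/2494 + (736/(-2175) + 1544/1449)/138 = -5/2494 + (736/(-2175) + 1544/1449)/138 = -5*1/2494 + (736*(-1/2175) + 1544*(1/1449))*(1/138) = -5/2494 + (-736/2175 + 1544/1449)*(1/138) = -5/2494 + (763912/1050525)*(1/138) = -5/2494 + 381956/72486225 = 20350591/6233815350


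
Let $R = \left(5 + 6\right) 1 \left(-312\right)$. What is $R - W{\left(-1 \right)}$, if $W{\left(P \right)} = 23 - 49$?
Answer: $-3406$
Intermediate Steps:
$W{\left(P \right)} = -26$
$R = -3432$ ($R = 11 \cdot 1 \left(-312\right) = 11 \left(-312\right) = -3432$)
$R - W{\left(-1 \right)} = -3432 - -26 = -3432 + 26 = -3406$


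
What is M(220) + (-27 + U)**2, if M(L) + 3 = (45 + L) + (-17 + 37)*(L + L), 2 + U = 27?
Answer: 9066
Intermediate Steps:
U = 25 (U = -2 + 27 = 25)
M(L) = 42 + 41*L (M(L) = -3 + ((45 + L) + (-17 + 37)*(L + L)) = -3 + ((45 + L) + 20*(2*L)) = -3 + ((45 + L) + 40*L) = -3 + (45 + 41*L) = 42 + 41*L)
M(220) + (-27 + U)**2 = (42 + 41*220) + (-27 + 25)**2 = (42 + 9020) + (-2)**2 = 9062 + 4 = 9066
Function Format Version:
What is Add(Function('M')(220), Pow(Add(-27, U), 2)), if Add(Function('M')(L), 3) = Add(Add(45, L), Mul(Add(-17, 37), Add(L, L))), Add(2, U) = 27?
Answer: 9066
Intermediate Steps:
U = 25 (U = Add(-2, 27) = 25)
Function('M')(L) = Add(42, Mul(41, L)) (Function('M')(L) = Add(-3, Add(Add(45, L), Mul(Add(-17, 37), Add(L, L)))) = Add(-3, Add(Add(45, L), Mul(20, Mul(2, L)))) = Add(-3, Add(Add(45, L), Mul(40, L))) = Add(-3, Add(45, Mul(41, L))) = Add(42, Mul(41, L)))
Add(Function('M')(220), Pow(Add(-27, U), 2)) = Add(Add(42, Mul(41, 220)), Pow(Add(-27, 25), 2)) = Add(Add(42, 9020), Pow(-2, 2)) = Add(9062, 4) = 9066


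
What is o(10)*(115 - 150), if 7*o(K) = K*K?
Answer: -500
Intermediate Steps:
o(K) = K²/7 (o(K) = (K*K)/7 = K²/7)
o(10)*(115 - 150) = ((⅐)*10²)*(115 - 150) = ((⅐)*100)*(-35) = (100/7)*(-35) = -500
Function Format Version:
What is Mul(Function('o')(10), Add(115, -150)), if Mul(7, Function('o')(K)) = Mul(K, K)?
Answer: -500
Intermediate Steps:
Function('o')(K) = Mul(Rational(1, 7), Pow(K, 2)) (Function('o')(K) = Mul(Rational(1, 7), Mul(K, K)) = Mul(Rational(1, 7), Pow(K, 2)))
Mul(Function('o')(10), Add(115, -150)) = Mul(Mul(Rational(1, 7), Pow(10, 2)), Add(115, -150)) = Mul(Mul(Rational(1, 7), 100), -35) = Mul(Rational(100, 7), -35) = -500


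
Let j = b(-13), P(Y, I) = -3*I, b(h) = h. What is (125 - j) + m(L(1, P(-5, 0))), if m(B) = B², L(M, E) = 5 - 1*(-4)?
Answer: 219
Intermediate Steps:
L(M, E) = 9 (L(M, E) = 5 + 4 = 9)
j = -13
(125 - j) + m(L(1, P(-5, 0))) = (125 - 1*(-13)) + 9² = (125 + 13) + 81 = 138 + 81 = 219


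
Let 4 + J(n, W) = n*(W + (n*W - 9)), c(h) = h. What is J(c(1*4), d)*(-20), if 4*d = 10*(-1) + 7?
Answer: 1100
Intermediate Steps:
d = -¾ (d = (10*(-1) + 7)/4 = (-10 + 7)/4 = (¼)*(-3) = -¾ ≈ -0.75000)
J(n, W) = -4 + n*(-9 + W + W*n) (J(n, W) = -4 + n*(W + (n*W - 9)) = -4 + n*(W + (W*n - 9)) = -4 + n*(W + (-9 + W*n)) = -4 + n*(-9 + W + W*n))
J(c(1*4), d)*(-20) = (-4 - 9*4 - 3*4/4 - 3*(1*4)²/4)*(-20) = (-4 - 9*4 - ¾*4 - ¾*4²)*(-20) = (-4 - 36 - 3 - ¾*16)*(-20) = (-4 - 36 - 3 - 12)*(-20) = -55*(-20) = 1100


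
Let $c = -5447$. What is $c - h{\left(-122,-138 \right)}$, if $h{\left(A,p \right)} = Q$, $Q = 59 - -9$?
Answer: $-5515$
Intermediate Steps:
$Q = 68$ ($Q = 59 + 9 = 68$)
$h{\left(A,p \right)} = 68$
$c - h{\left(-122,-138 \right)} = -5447 - 68 = -5515$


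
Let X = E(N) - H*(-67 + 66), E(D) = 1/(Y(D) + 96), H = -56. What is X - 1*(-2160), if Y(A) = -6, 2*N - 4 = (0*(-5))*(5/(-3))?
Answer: 189361/90 ≈ 2104.0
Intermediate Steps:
N = 2 (N = 2 + ((0*(-5))*(5/(-3)))/2 = 2 + (0*(5*(-1/3)))/2 = 2 + (0*(-5/3))/2 = 2 + (1/2)*0 = 2 + 0 = 2)
E(D) = 1/90 (E(D) = 1/(-6 + 96) = 1/90)
X = -5039/90 (X = 1/90 - (-56)*(-67 + 66) = 1/90 - (-56)*(-1) = 1/90 - 1*56 = 1/90 - 56 = -5039/90 ≈ -55.989)
X - 1*(-2160) = -5039/90 - 1*(-2160) = -5039/90 + 2160 = 189361/90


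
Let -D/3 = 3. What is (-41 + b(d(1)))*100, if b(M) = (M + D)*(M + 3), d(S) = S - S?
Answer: -6800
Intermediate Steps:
D = -9 (D = -3*3 = -9)
d(S) = 0
b(M) = (-9 + M)*(3 + M) (b(M) = (M - 9)*(M + 3) = (-9 + M)*(3 + M))
(-41 + b(d(1)))*100 = (-41 + (-27 + 0² - 6*0))*100 = (-41 + (-27 + 0 + 0))*100 = (-41 - 27)*100 = -68*100 = -6800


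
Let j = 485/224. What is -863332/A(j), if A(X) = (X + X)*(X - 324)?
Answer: 21659273216/34964135 ≈ 619.47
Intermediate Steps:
j = 485/224 (j = 485*(1/224) = 485/224 ≈ 2.1652)
A(X) = 2*X*(-324 + X) (A(X) = (2*X)*(-324 + X) = 2*X*(-324 + X))
-863332/A(j) = -863332*112/(485*(-324 + 485/224)) = -863332/(2*(485/224)*(-72091/224)) = -863332/(-34964135/25088) = -863332*(-25088/34964135) = 21659273216/34964135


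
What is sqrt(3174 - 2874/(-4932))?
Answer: sqrt(2145014754)/822 ≈ 56.343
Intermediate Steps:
sqrt(3174 - 2874/(-4932)) = sqrt(3174 - 2874*(-1/4932)) = sqrt(3174 + 479/822) = sqrt(2609507/822) = sqrt(2145014754)/822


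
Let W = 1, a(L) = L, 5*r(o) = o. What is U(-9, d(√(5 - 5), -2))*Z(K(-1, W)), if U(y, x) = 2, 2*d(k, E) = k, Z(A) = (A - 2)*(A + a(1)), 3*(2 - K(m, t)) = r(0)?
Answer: 0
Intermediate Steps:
r(o) = o/5
K(m, t) = 2 (K(m, t) = 2 - 0/15 = 2 - ⅓*0 = 2 + 0 = 2)
Z(A) = (1 + A)*(-2 + A) (Z(A) = (A - 2)*(A + 1) = (-2 + A)*(1 + A) = (1 + A)*(-2 + A))
d(k, E) = k/2
U(-9, d(√(5 - 5), -2))*Z(K(-1, W)) = 2*(-2 + 2² - 1*2) = 2*(-2 + 4 - 2) = 2*0 = 0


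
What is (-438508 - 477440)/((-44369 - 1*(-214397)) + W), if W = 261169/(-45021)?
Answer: -41236894908/7654569419 ≈ -5.3872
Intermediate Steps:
W = -261169/45021 (W = 261169*(-1/45021) = -261169/45021 ≈ -5.8010)
(-438508 - 477440)/((-44369 - 1*(-214397)) + W) = (-438508 - 477440)/((-44369 - 1*(-214397)) - 261169/45021) = -915948/((-44369 + 214397) - 261169/45021) = -915948/(170028 - 261169/45021) = -915948/7654569419/45021 = -915948*45021/7654569419 = -41236894908/7654569419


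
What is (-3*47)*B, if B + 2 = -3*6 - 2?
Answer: 3102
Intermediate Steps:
B = -22 (B = -2 + (-3*6 - 2) = -2 + (-18 - 2) = -2 - 20 = -22)
(-3*47)*B = -3*47*(-22) = -141*(-22) = 3102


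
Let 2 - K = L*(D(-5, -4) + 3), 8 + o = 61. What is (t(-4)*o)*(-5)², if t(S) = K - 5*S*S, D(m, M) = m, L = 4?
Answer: -92750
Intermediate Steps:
o = 53 (o = -8 + 61 = 53)
K = 10 (K = 2 - 4*(-5 + 3) = 2 - 4*(-2) = 2 - 1*(-8) = 2 + 8 = 10)
t(S) = 10 - 5*S² (t(S) = 10 - 5*S*S = 10 - 5*S²)
(t(-4)*o)*(-5)² = ((10 - 5*(-4)²)*53)*(-5)² = ((10 - 5*16)*53)*25 = ((10 - 80)*53)*25 = -70*53*25 = -3710*25 = -92750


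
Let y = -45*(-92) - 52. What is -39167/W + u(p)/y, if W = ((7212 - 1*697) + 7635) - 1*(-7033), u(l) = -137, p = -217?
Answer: -163016767/86596104 ≈ -1.8825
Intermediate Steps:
y = 4088 (y = 4140 - 52 = 4088)
W = 21183 (W = ((7212 - 697) + 7635) + 7033 = (6515 + 7635) + 7033 = 14150 + 7033 = 21183)
-39167/W + u(p)/y = -39167/21183 - 137/4088 = -163016767/86596104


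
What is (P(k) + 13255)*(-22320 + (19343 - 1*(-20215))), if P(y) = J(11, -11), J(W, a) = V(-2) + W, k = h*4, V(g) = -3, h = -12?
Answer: 228627594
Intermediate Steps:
k = -48 (k = -12*4 = -48)
J(W, a) = -3 + W
P(y) = 8 (P(y) = -3 + 11 = 8)
(P(k) + 13255)*(-22320 + (19343 - 1*(-20215))) = (8 + 13255)*(-22320 + (19343 - 1*(-20215))) = 13263*(-22320 + (19343 + 20215)) = 13263*(-22320 + 39558) = 13263*17238 = 228627594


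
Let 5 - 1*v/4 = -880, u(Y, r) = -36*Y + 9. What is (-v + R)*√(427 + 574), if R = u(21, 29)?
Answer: -4287*√1001 ≈ -1.3563e+5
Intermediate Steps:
u(Y, r) = 9 - 36*Y
v = 3540 (v = 20 - 4*(-880) = 20 + 3520 = 3540)
R = -747 (R = 9 - 36*21 = 9 - 756 = -747)
(-v + R)*√(427 + 574) = (-1*3540 - 747)*√(427 + 574) = (-3540 - 747)*√1001 = -4287*√1001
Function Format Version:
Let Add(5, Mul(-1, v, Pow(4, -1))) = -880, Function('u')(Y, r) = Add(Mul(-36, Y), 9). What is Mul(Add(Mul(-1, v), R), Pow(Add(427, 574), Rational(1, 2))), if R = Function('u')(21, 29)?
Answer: Mul(-4287, Pow(1001, Rational(1, 2))) ≈ -1.3563e+5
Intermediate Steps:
Function('u')(Y, r) = Add(9, Mul(-36, Y))
v = 3540 (v = Add(20, Mul(-4, -880)) = Add(20, 3520) = 3540)
R = -747 (R = Add(9, Mul(-36, 21)) = Add(9, -756) = -747)
Mul(Add(Mul(-1, v), R), Pow(Add(427, 574), Rational(1, 2))) = Mul(Add(Mul(-1, 3540), -747), Pow(Add(427, 574), Rational(1, 2))) = Mul(Add(-3540, -747), Pow(1001, Rational(1, 2))) = Mul(-4287, Pow(1001, Rational(1, 2)))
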